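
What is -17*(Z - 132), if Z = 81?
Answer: 867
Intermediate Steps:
-17*(Z - 132) = -17*(81 - 132) = -17*(-51) = 867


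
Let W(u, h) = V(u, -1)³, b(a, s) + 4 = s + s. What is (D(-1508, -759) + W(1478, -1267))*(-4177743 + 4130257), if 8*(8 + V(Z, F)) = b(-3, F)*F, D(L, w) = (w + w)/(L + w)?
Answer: 1310440537273/72544 ≈ 1.8064e+7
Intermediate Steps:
b(a, s) = -4 + 2*s (b(a, s) = -4 + (s + s) = -4 + 2*s)
D(L, w) = 2*w/(L + w) (D(L, w) = (2*w)/(L + w) = 2*w/(L + w))
V(Z, F) = -8 + F*(-4 + 2*F)/8 (V(Z, F) = -8 + ((-4 + 2*F)*F)/8 = -8 + (F*(-4 + 2*F))/8 = -8 + F*(-4 + 2*F)/8)
W(u, h) = -24389/64 (W(u, h) = (-8 + (¼)*(-1)*(-2 - 1))³ = (-8 + (¼)*(-1)*(-3))³ = (-8 + ¾)³ = (-29/4)³ = -24389/64)
(D(-1508, -759) + W(1478, -1267))*(-4177743 + 4130257) = (2*(-759)/(-1508 - 759) - 24389/64)*(-4177743 + 4130257) = (2*(-759)/(-2267) - 24389/64)*(-47486) = (2*(-759)*(-1/2267) - 24389/64)*(-47486) = (1518/2267 - 24389/64)*(-47486) = -55192711/145088*(-47486) = 1310440537273/72544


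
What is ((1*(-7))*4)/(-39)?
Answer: 28/39 ≈ 0.71795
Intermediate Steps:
((1*(-7))*4)/(-39) = -7*4*(-1/39) = -28*(-1/39) = 28/39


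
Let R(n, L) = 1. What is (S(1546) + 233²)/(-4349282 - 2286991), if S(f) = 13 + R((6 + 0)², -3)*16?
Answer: -18106/2212091 ≈ -0.0081850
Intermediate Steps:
S(f) = 29 (S(f) = 13 + 1*16 = 13 + 16 = 29)
(S(1546) + 233²)/(-4349282 - 2286991) = (29 + 233²)/(-4349282 - 2286991) = (29 + 54289)/(-6636273) = 54318*(-1/6636273) = -18106/2212091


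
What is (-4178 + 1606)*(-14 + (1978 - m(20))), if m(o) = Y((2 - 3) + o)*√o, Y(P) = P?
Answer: -5051408 + 97736*√5 ≈ -4.8329e+6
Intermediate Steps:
m(o) = √o*(-1 + o) (m(o) = ((2 - 3) + o)*√o = (-1 + o)*√o = √o*(-1 + o))
(-4178 + 1606)*(-14 + (1978 - m(20))) = (-4178 + 1606)*(-14 + (1978 - √20*(-1 + 20))) = -2572*(-14 + (1978 - 2*√5*19)) = -2572*(-14 + (1978 - 38*√5)) = -2572*(1964 - 38*√5) = -5051408 + 97736*√5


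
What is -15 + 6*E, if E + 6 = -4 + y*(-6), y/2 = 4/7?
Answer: -813/7 ≈ -116.14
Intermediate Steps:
y = 8/7 (y = 2*(4/7) = 8/7 ≈ 1.1429)
E = -118/7 (E = -6 + (-4 + (8/7)*(-6)) = -6 + (-4 - 48/7) = -6 - 76/7 = -118/7 ≈ -16.857)
-15 + 6*E = -15 + 6*(-118/7) = -15 - 708/7 = -813/7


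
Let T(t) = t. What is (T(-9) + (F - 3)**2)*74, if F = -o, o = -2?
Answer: -592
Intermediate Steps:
F = 2 (F = -1*(-2) = 2)
(T(-9) + (F - 3)**2)*74 = (-9 + (2 - 3)**2)*74 = (-9 + (-1)**2)*74 = (-9 + 1)*74 = -8*74 = -592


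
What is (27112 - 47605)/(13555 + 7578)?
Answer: -20493/21133 ≈ -0.96972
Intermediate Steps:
(27112 - 47605)/(13555 + 7578) = -20493/21133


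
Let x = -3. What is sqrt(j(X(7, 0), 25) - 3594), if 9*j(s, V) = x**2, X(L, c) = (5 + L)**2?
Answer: I*sqrt(3593) ≈ 59.942*I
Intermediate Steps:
j(s, V) = 1 (j(s, V) = (1/9)*(-3)**2 = (1/9)*9 = 1)
sqrt(j(X(7, 0), 25) - 3594) = sqrt(1 - 3594) = sqrt(-3593) = I*sqrt(3593)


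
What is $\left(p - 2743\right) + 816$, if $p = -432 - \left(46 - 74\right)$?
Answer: $-2331$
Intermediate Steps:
$p = -404$ ($p = -432 - \left(46 - 74\right) = -432 - -28 = -432 + 28 = -404$)
$\left(p - 2743\right) + 816 = \left(-404 - 2743\right) + 816 = -3147 + 816 = -2331$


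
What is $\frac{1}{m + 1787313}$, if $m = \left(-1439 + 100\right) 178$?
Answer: $\frac{1}{1548971} \approx 6.4559 \cdot 10^{-7}$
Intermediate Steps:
$m = -238342$ ($m = \left(-1339\right) 178 = -238342$)
$\frac{1}{m + 1787313} = \frac{1}{-238342 + 1787313} = \frac{1}{1548971}$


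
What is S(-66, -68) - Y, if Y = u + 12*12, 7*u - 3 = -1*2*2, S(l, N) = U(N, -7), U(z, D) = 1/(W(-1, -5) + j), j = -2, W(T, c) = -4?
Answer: -6049/42 ≈ -144.02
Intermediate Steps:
U(z, D) = -1/6 (U(z, D) = 1/(-4 - 2) = 1/(-6) = -1/6)
S(l, N) = -1/6
u = -1/7 (u = 3/7 + (-1*2*2)/7 = 3/7 + (-2*2)/7 = 3/7 + (1/7)*(-4) = 3/7 - 4/7 = -1/7 ≈ -0.14286)
Y = 1007/7 (Y = -1/7 + 12*12 = -1/7 + 144 = 1007/7 ≈ 143.86)
S(-66, -68) - Y = -1/6 - 1*1007/7 = -1/6 - 1007/7 = -6049/42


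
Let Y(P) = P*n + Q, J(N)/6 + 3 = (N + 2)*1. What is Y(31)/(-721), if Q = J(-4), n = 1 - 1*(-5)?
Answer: -156/721 ≈ -0.21637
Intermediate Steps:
J(N) = -6 + 6*N (J(N) = -18 + 6*((N + 2)*1) = -18 + 6*((2 + N)*1) = -18 + 6*(2 + N) = -18 + (12 + 6*N) = -6 + 6*N)
n = 6 (n = 1 + 5 = 6)
Q = -30 (Q = -6 + 6*(-4) = -6 - 24 = -30)
Y(P) = -30 + 6*P (Y(P) = P*6 - 30 = 6*P - 30 = -30 + 6*P)
Y(31)/(-721) = (-30 + 6*31)/(-721) = (-30 + 186)*(-1/721) = 156*(-1/721) = -156/721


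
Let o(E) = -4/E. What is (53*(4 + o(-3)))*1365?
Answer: 385840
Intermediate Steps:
(53*(4 + o(-3)))*1365 = (53*(4 - 4/(-3)))*1365 = (53*(4 - 4*(-⅓)))*1365 = (53*(4 + 4/3))*1365 = (53*(16/3))*1365 = (848/3)*1365 = 385840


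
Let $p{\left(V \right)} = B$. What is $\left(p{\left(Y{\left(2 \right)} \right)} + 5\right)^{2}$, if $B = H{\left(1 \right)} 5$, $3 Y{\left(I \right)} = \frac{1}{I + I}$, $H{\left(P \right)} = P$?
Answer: $100$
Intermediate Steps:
$Y{\left(I \right)} = \frac{1}{6 I}$ ($Y{\left(I \right)} = \frac{1}{3 \left(I + I\right)} = \frac{1}{3 \cdot 2 I} = \frac{\frac{1}{2} \frac{1}{I}}{3} = \frac{1}{6 I}$)
$B = 5$ ($B = 1 \cdot 5 = 5$)
$p{\left(V \right)} = 5$
$\left(p{\left(Y{\left(2 \right)} \right)} + 5\right)^{2} = \left(5 + 5\right)^{2} = 10^{2} = 100$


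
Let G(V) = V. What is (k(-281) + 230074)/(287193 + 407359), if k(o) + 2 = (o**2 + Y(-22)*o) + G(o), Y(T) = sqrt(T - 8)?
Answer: 38594/86819 - 281*I*sqrt(30)/694552 ≈ 0.44453 - 0.002216*I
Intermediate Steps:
Y(T) = sqrt(-8 + T)
k(o) = -2 + o + o**2 + I*o*sqrt(30) (k(o) = -2 + ((o**2 + sqrt(-8 - 22)*o) + o) = -2 + ((o**2 + sqrt(-30)*o) + o) = -2 + ((o**2 + (I*sqrt(30))*o) + o) = -2 + ((o**2 + I*o*sqrt(30)) + o) = -2 + (o + o**2 + I*o*sqrt(30)) = -2 + o + o**2 + I*o*sqrt(30))
(k(-281) + 230074)/(287193 + 407359) = ((-2 - 281 + (-281)**2 + I*(-281)*sqrt(30)) + 230074)/(287193 + 407359) = ((-2 - 281 + 78961 - 281*I*sqrt(30)) + 230074)/694552 = ((78678 - 281*I*sqrt(30)) + 230074)*(1/694552) = (308752 - 281*I*sqrt(30))*(1/694552) = 38594/86819 - 281*I*sqrt(30)/694552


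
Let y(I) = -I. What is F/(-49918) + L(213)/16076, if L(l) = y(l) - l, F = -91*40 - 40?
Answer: 9473653/200620442 ≈ 0.047222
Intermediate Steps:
F = -3680 (F = -3640 - 40 = -3680)
L(l) = -2*l (L(l) = -l - l = -2*l)
F/(-49918) + L(213)/16076 = -3680/(-49918) - 2*213/16076 = -3680*(-1/49918) - 426*1/16076 = 1840/24959 - 213/8038 = 9473653/200620442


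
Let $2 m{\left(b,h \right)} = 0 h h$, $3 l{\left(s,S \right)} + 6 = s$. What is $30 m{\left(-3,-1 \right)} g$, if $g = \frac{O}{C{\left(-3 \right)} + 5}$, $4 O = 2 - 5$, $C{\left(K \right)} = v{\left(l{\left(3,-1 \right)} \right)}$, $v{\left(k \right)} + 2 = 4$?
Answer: $0$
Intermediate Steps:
$l{\left(s,S \right)} = -2 + \frac{s}{3}$
$v{\left(k \right)} = 2$ ($v{\left(k \right)} = -2 + 4 = 2$)
$m{\left(b,h \right)} = 0$ ($m{\left(b,h \right)} = \frac{0 h h}{2} = \frac{0 h}{2} = \frac{1}{2} \cdot 0 = 0$)
$C{\left(K \right)} = 2$
$O = - \frac{3}{4}$ ($O = \frac{2 - 5}{4} = \frac{1}{4} \left(-3\right) = - \frac{3}{4} \approx -0.75$)
$g = - \frac{3}{28}$ ($g = \frac{1}{2 + 5} \left(- \frac{3}{4}\right) = \frac{1}{7} \left(- \frac{3}{4}\right) = - \frac{3}{28} \approx -0.10714$)
$30 m{\left(-3,-1 \right)} g = 30 \cdot 0 \left(- \frac{3}{28}\right) = 0 \left(- \frac{3}{28}\right) = 0$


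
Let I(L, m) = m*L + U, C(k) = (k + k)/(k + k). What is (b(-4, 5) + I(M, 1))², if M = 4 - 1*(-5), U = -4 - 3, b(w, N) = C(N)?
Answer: 9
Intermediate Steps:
C(k) = 1 (C(k) = (2*k)/((2*k)) = (2*k)*(1/(2*k)) = 1)
b(w, N) = 1
U = -7
M = 9 (M = 4 + 5 = 9)
I(L, m) = -7 + L*m (I(L, m) = m*L - 7 = L*m - 7 = -7 + L*m)
(b(-4, 5) + I(M, 1))² = (1 + (-7 + 9*1))² = (1 + (-7 + 9))² = (1 + 2)² = 3² = 9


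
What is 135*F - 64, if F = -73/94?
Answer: -15871/94 ≈ -168.84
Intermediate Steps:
F = -73/94 (F = -73*1/94 = -73/94 ≈ -0.77660)
135*F - 64 = 135*(-73/94) - 64 = -9855/94 - 64 = -15871/94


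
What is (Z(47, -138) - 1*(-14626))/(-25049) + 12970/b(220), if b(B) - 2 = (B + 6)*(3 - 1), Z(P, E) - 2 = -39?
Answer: 159131062/5686123 ≈ 27.986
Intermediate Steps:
Z(P, E) = -37 (Z(P, E) = 2 - 39 = -37)
b(B) = 14 + 2*B (b(B) = 2 + (B + 6)*(3 - 1) = 2 + (6 + B)*2 = 2 + (12 + 2*B) = 14 + 2*B)
(Z(47, -138) - 1*(-14626))/(-25049) + 12970/b(220) = (-37 - 1*(-14626))/(-25049) + 12970/(14 + 2*220) = (-37 + 14626)*(-1/25049) + 12970/(14 + 440) = 14589*(-1/25049) + 12970/454 = -14589/25049 + 12970*(1/454) = -14589/25049 + 6485/227 = 159131062/5686123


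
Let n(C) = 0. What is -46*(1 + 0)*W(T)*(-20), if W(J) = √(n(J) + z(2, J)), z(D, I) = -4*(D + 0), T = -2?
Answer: 1840*I*√2 ≈ 2602.2*I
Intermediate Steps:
z(D, I) = -4*D
W(J) = 2*I*√2 (W(J) = √(0 - 4*2) = √(0 - 8) = √(-8) = 2*I*√2)
-46*(1 + 0)*W(T)*(-20) = -46*(1 + 0)*2*I*√2*(-20) = -46*2*I*√2*(-20) = -92*I*√2*(-20) = 1840*I*√2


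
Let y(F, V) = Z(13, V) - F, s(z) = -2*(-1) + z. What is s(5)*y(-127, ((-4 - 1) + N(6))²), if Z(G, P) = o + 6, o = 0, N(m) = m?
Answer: 931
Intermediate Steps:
Z(G, P) = 6 (Z(G, P) = 0 + 6 = 6)
s(z) = 2 + z
y(F, V) = 6 - F
s(5)*y(-127, ((-4 - 1) + N(6))²) = (2 + 5)*(6 - 1*(-127)) = 7*(6 + 127) = 7*133 = 931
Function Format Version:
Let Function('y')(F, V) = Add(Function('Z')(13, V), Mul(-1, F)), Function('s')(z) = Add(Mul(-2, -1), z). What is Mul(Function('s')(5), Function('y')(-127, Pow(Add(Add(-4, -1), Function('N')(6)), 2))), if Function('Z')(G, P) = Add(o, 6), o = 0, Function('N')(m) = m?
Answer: 931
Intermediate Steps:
Function('Z')(G, P) = 6 (Function('Z')(G, P) = Add(0, 6) = 6)
Function('s')(z) = Add(2, z)
Function('y')(F, V) = Add(6, Mul(-1, F))
Mul(Function('s')(5), Function('y')(-127, Pow(Add(Add(-4, -1), Function('N')(6)), 2))) = Mul(Add(2, 5), Add(6, Mul(-1, -127))) = Mul(7, Add(6, 127)) = Mul(7, 133) = 931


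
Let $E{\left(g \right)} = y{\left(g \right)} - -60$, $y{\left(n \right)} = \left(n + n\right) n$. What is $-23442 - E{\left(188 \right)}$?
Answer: $-94190$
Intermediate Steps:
$y{\left(n \right)} = 2 n^{2}$ ($y{\left(n \right)} = 2 n n = 2 n^{2}$)
$E{\left(g \right)} = 60 + 2 g^{2}$ ($E{\left(g \right)} = 2 g^{2} - -60 = 2 g^{2} + 60 = 60 + 2 g^{2}$)
$-23442 - E{\left(188 \right)} = -23442 - \left(60 + 2 \cdot 188^{2}\right) = -23442 - \left(60 + 2 \cdot 35344\right) = -23442 - \left(60 + 70688\right) = -23442 - 70748 = -94190$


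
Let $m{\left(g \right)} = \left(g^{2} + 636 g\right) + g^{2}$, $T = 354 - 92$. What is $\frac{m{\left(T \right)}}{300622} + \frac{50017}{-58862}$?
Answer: $\frac{1426564233}{8847606082} \approx 0.16124$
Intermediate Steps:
$T = 262$ ($T = 354 - 92 = 262$)
$m{\left(g \right)} = 2 g^{2} + 636 g$
$\frac{m{\left(T \right)}}{300622} + \frac{50017}{-58862} = \frac{2 \cdot 262 \left(318 + 262\right)}{300622} + \frac{50017}{-58862} = 2 \cdot 262 \cdot 580 \cdot \frac{1}{300622} + 50017 \left(- \frac{1}{58862}\right) = 303920 \cdot \frac{1}{300622} - \frac{50017}{58862} = \frac{151960}{150311} - \frac{50017}{58862} = \frac{1426564233}{8847606082}$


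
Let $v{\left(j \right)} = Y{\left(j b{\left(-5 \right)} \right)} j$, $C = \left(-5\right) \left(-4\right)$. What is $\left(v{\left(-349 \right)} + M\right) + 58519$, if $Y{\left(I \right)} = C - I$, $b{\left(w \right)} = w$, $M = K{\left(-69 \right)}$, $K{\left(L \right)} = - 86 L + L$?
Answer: $666409$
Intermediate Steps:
$K{\left(L \right)} = - 85 L$
$M = 5865$ ($M = \left(-85\right) \left(-69\right) = 5865$)
$C = 20$
$Y{\left(I \right)} = 20 - I$
$v{\left(j \right)} = j \left(20 + 5 j\right)$ ($v{\left(j \right)} = \left(20 - j \left(-5\right)\right) j = \left(20 - - 5 j\right) j = \left(20 + 5 j\right) j = j \left(20 + 5 j\right)$)
$\left(v{\left(-349 \right)} + M\right) + 58519 = \left(5 \left(-349\right) \left(4 - 349\right) + 5865\right) + 58519 = \left(5 \left(-349\right) \left(-345\right) + 5865\right) + 58519 = \left(602025 + 5865\right) + 58519 = 607890 + 58519 = 666409$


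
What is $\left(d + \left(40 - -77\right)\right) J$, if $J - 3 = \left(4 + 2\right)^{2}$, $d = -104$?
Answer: $507$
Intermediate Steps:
$J = 39$ ($J = 3 + \left(4 + 2\right)^{2} = 3 + 6^{2} = 3 + 36 = 39$)
$\left(d + \left(40 - -77\right)\right) J = \left(-104 + \left(40 - -77\right)\right) 39 = \left(-104 + \left(40 + 77\right)\right) 39 = \left(-104 + 117\right) 39 = 13 \cdot 39 = 507$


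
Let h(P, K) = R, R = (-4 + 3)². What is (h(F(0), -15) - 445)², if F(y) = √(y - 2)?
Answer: 197136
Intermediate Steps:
R = 1 (R = (-1)² = 1)
F(y) = √(-2 + y)
h(P, K) = 1
(h(F(0), -15) - 445)² = (1 - 445)² = (-444)² = 197136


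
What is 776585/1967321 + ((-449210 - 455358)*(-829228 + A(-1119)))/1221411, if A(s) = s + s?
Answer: 1479657572924034283/2402907509931 ≈ 6.1578e+5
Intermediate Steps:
A(s) = 2*s
776585/1967321 + ((-449210 - 455358)*(-829228 + A(-1119)))/1221411 = 776585/1967321 + ((-449210 - 455358)*(-829228 + 2*(-1119)))/1221411 = 776585*(1/1967321) - 904568*(-829228 - 2238)*(1/1221411) = 776585/1967321 - 904568*(-831466)*(1/1221411) = 776585/1967321 + 752117536688*(1/1221411) = 776585/1967321 + 752117536688/1221411 = 1479657572924034283/2402907509931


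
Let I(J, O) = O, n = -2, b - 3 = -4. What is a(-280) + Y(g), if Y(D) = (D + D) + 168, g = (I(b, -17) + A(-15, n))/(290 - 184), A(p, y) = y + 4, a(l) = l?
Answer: -5951/53 ≈ -112.28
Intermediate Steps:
b = -1 (b = 3 - 4 = -1)
A(p, y) = 4 + y
g = -15/106 (g = (-17 + (4 - 2))/(290 - 184) = (-17 + 2)/106 = -15*1/106 = -15/106 ≈ -0.14151)
Y(D) = 168 + 2*D (Y(D) = 2*D + 168 = 168 + 2*D)
a(-280) + Y(g) = -280 + (168 + 2*(-15/106)) = -280 + (168 - 15/53) = -280 + 8889/53 = -5951/53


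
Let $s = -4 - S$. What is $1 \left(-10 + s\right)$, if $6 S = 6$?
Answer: $-15$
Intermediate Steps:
$S = 1$ ($S = \frac{1}{6} \cdot 6 = 1$)
$s = -5$ ($s = -4 - 1 = -5$)
$1 \left(-10 + s\right) = 1 \left(-10 - 5\right) = 1 \left(-15\right) = -15$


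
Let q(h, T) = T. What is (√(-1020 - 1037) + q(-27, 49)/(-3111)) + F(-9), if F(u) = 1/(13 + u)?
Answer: 2915/12444 + 11*I*√17 ≈ 0.23425 + 45.354*I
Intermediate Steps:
(√(-1020 - 1037) + q(-27, 49)/(-3111)) + F(-9) = (√(-1020 - 1037) + 49/(-3111)) + 1/(13 - 9) = (√(-2057) + 49*(-1/3111)) + 1/4 = (11*I*√17 - 49/3111) + ¼ = (-49/3111 + 11*I*√17) + ¼ = 2915/12444 + 11*I*√17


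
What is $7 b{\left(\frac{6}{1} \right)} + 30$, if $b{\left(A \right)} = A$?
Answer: $72$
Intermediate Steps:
$7 b{\left(\frac{6}{1} \right)} + 30 = 7 \cdot \frac{6}{1} + 30 = 7 \cdot 6 \cdot 1 + 30 = 7 \cdot 6 + 30 = 42 + 30 = 72$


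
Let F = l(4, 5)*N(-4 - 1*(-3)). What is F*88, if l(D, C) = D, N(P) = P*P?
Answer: 352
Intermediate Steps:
N(P) = P**2
F = 4 (F = 4*(-4 - 1*(-3))**2 = 4*(-4 + 3)**2 = 4*(-1)**2 = 4*1 = 4)
F*88 = 4*88 = 352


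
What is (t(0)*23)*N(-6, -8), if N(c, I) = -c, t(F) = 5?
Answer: 690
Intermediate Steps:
(t(0)*23)*N(-6, -8) = (5*23)*(-1*(-6)) = 115*6 = 690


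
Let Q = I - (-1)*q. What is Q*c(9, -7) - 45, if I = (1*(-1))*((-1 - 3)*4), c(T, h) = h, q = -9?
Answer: -94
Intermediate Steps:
I = 16 (I = -(-4)*4 = -1*(-16) = 16)
Q = 7 (Q = 16 - (-1)*(-9) = 16 - 1*9 = 16 - 9 = 7)
Q*c(9, -7) - 45 = 7*(-7) - 45 = -49 - 45 = -94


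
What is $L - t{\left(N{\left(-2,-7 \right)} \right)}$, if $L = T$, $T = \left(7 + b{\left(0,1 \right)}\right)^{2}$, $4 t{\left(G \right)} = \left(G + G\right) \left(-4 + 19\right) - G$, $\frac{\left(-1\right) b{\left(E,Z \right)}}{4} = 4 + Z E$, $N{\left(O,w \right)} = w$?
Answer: $\frac{527}{4} \approx 131.75$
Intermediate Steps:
$b{\left(E,Z \right)} = -16 - 4 E Z$ ($b{\left(E,Z \right)} = - 4 \left(4 + Z E\right) = - 4 \left(4 + E Z\right) = -16 - 4 E Z$)
$t{\left(G \right)} = \frac{29 G}{4}$ ($t{\left(G \right)} = \frac{\left(G + G\right) \left(-4 + 19\right) - G}{4} = \frac{2 G 15 - G}{4} = \frac{30 G - G}{4} = \frac{29 G}{4}$)
$T = 81$ ($T = \left(7 - \left(16 + 0 \cdot 1\right)\right)^{2} = \left(7 + \left(-16 + 0\right)\right)^{2} = \left(7 - 16\right)^{2} = \left(-9\right)^{2} = 81$)
$L = 81$
$L - t{\left(N{\left(-2,-7 \right)} \right)} = 81 - \frac{29}{4} \left(-7\right) = 81 - - \frac{203}{4} = 81 + \frac{203}{4} = \frac{527}{4}$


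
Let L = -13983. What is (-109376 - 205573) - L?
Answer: -300966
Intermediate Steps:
(-109376 - 205573) - L = (-109376 - 205573) - 1*(-13983) = -314949 + 13983 = -300966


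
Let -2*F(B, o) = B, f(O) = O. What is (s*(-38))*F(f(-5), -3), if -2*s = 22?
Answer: 1045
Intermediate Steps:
s = -11 (s = -½*22 = -11)
F(B, o) = -B/2
(s*(-38))*F(f(-5), -3) = (-11*(-38))*(-½*(-5)) = 418*(5/2) = 1045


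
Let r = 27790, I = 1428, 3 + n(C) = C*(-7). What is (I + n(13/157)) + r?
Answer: 4586664/157 ≈ 29214.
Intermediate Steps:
n(C) = -3 - 7*C (n(C) = -3 + C*(-7) = -3 - 7*C)
(I + n(13/157)) + r = (1428 + (-3 - 91/157)) + 27790 = (1428 - 562/157) + 27790 = 223634/157 + 27790 = 4586664/157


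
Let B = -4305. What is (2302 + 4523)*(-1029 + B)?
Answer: -36404550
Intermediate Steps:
(2302 + 4523)*(-1029 + B) = (2302 + 4523)*(-1029 - 4305) = 6825*(-5334) = -36404550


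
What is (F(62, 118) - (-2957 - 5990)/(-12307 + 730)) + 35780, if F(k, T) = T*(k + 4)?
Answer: 504377789/11577 ≈ 43567.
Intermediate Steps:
F(k, T) = T*(4 + k)
(F(62, 118) - (-2957 - 5990)/(-12307 + 730)) + 35780 = (118*(4 + 62) - (-2957 - 5990)/(-12307 + 730)) + 35780 = (118*66 - (-8947)/(-11577)) + 35780 = (7788 - (-8947)*(-1)/11577) + 35780 = (7788 - 1*8947/11577) + 35780 = (7788 - 8947/11577) + 35780 = 90152729/11577 + 35780 = 504377789/11577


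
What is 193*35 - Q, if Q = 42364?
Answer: -35609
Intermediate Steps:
193*35 - Q = 193*35 - 1*42364 = 6755 - 42364 = -35609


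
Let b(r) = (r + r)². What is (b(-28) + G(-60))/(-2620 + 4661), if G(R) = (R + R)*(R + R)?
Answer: 17536/2041 ≈ 8.5919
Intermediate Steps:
b(r) = 4*r² (b(r) = (2*r)² = 4*r²)
G(R) = 4*R² (G(R) = (2*R)*(2*R) = 4*R²)
(b(-28) + G(-60))/(-2620 + 4661) = (4*(-28)² + 4*(-60)²)/(-2620 + 4661) = (4*784 + 4*3600)/2041 = (3136 + 14400)*(1/2041) = 17536*(1/2041) = 17536/2041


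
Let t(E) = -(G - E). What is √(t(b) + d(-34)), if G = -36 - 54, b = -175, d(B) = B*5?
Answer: I*√255 ≈ 15.969*I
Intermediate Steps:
d(B) = 5*B
G = -90
t(E) = 90 + E (t(E) = -(-90 - E) = 90 + E)
√(t(b) + d(-34)) = √((90 - 175) + 5*(-34)) = √(-85 - 170) = √(-255) = I*√255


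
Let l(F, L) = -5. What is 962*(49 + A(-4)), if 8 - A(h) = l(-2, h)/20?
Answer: 110149/2 ≈ 55075.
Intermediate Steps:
A(h) = 33/4 (A(h) = 8 - (-5)/20 = 8 - 1*(-1/4) = 8 + 1/4 = 33/4)
962*(49 + A(-4)) = 962*(49 + 33/4) = 962*(229/4) = 110149/2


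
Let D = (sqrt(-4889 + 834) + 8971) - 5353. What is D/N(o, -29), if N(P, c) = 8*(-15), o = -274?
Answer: -603/20 - I*sqrt(4055)/120 ≈ -30.15 - 0.53066*I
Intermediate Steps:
N(P, c) = -120
D = 3618 + I*sqrt(4055) (D = (sqrt(-4055) + 8971) - 5353 = (I*sqrt(4055) + 8971) - 5353 = (8971 + I*sqrt(4055)) - 5353 = 3618 + I*sqrt(4055) ≈ 3618.0 + 63.679*I)
D/N(o, -29) = (3618 + I*sqrt(4055))/(-120) = (3618 + I*sqrt(4055))*(-1/120) = -603/20 - I*sqrt(4055)/120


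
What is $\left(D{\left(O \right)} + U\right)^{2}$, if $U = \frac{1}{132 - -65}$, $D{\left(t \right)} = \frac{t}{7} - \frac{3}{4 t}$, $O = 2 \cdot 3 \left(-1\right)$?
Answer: $\frac{64336441}{121705024} \approx 0.52863$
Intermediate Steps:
$O = -6$ ($O = 6 \left(-1\right) = -6$)
$D{\left(t \right)} = - \frac{3}{4 t} + \frac{t}{7}$ ($D{\left(t \right)} = t \frac{1}{7} - 3 \frac{1}{4 t} = \frac{t}{7} - \frac{3}{4 t} = - \frac{3}{4 t} + \frac{t}{7}$)
$U = \frac{1}{197}$ ($U = \frac{1}{132 + \left(-9 + 74\right)} = \frac{1}{132 + 65} = \frac{1}{197} \approx 0.0050761$)
$\left(D{\left(O \right)} + U\right)^{2} = \left(\left(- \frac{3}{4 \left(-6\right)} + \frac{1}{7} \left(-6\right)\right) + \frac{1}{197}\right)^{2} = \left(\left(\left(- \frac{3}{4}\right) \left(- \frac{1}{6}\right) - \frac{6}{7}\right) + \frac{1}{197}\right)^{2} = \left(\left(\frac{1}{8} - \frac{6}{7}\right) + \frac{1}{197}\right)^{2} = \left(- \frac{41}{56} + \frac{1}{197}\right)^{2} = \left(- \frac{8021}{11032}\right)^{2} = \frac{64336441}{121705024}$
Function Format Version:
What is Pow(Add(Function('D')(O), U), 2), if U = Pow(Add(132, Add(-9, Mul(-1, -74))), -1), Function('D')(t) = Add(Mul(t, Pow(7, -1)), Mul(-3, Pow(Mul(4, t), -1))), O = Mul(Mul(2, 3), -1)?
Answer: Rational(64336441, 121705024) ≈ 0.52863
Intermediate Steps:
O = -6 (O = Mul(6, -1) = -6)
Function('D')(t) = Add(Mul(Rational(-3, 4), Pow(t, -1)), Mul(Rational(1, 7), t)) (Function('D')(t) = Add(Mul(t, Rational(1, 7)), Mul(-3, Mul(Rational(1, 4), Pow(t, -1)))) = Add(Mul(Rational(1, 7), t), Mul(Rational(-3, 4), Pow(t, -1))) = Add(Mul(Rational(-3, 4), Pow(t, -1)), Mul(Rational(1, 7), t)))
U = Rational(1, 197) (U = Pow(Add(132, Add(-9, 74)), -1) = Pow(Add(132, 65), -1) = Pow(197, -1) = Rational(1, 197) ≈ 0.0050761)
Pow(Add(Function('D')(O), U), 2) = Pow(Add(Add(Mul(Rational(-3, 4), Pow(-6, -1)), Mul(Rational(1, 7), -6)), Rational(1, 197)), 2) = Pow(Add(Add(Mul(Rational(-3, 4), Rational(-1, 6)), Rational(-6, 7)), Rational(1, 197)), 2) = Pow(Add(Add(Rational(1, 8), Rational(-6, 7)), Rational(1, 197)), 2) = Pow(Add(Rational(-41, 56), Rational(1, 197)), 2) = Pow(Rational(-8021, 11032), 2) = Rational(64336441, 121705024)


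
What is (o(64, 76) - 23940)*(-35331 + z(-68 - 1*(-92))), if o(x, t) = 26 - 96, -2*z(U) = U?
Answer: 848585430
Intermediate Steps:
z(U) = -U/2
o(x, t) = -70
(o(64, 76) - 23940)*(-35331 + z(-68 - 1*(-92))) = (-70 - 23940)*(-35331 - (-68 - 1*(-92))/2) = -24010*(-35331 - (-68 + 92)/2) = -24010*(-35331 - ½*24) = -24010*(-35331 - 12) = -24010*(-35343) = 848585430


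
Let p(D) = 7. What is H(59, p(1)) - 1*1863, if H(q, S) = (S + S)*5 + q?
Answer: -1734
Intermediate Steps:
H(q, S) = q + 10*S (H(q, S) = (2*S)*5 + q = 10*S + q = q + 10*S)
H(59, p(1)) - 1*1863 = (59 + 10*7) - 1*1863 = (59 + 70) - 1863 = 129 - 1863 = -1734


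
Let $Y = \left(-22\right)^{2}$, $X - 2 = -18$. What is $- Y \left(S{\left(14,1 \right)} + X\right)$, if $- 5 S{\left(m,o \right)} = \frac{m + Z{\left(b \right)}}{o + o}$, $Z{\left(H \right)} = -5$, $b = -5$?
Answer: $\frac{40898}{5} \approx 8179.6$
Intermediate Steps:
$X = -16$ ($X = 2 - 18 = -16$)
$S{\left(m,o \right)} = - \frac{-5 + m}{10 o}$ ($S{\left(m,o \right)} = - \frac{\left(m - 5\right) \frac{1}{o + o}}{5} = - \frac{\left(-5 + m\right) \frac{1}{2 o}}{5} = - \frac{\frac{1}{2} \frac{1}{o} \left(-5 + m\right)}{5} = - \frac{-5 + m}{10 o}$)
$Y = 484$
$- Y \left(S{\left(14,1 \right)} + X\right) = - 484 \left(\frac{5 - 14}{10 \cdot 1} - 16\right) = - 484 \left(\frac{1}{10} \cdot 1 \left(5 - 14\right) - 16\right) = - 484 \left(\frac{1}{10} \cdot 1 \left(-9\right) - 16\right) = - 484 \left(- \frac{9}{10} - 16\right) = - \frac{484 \left(-169\right)}{10} = \left(-1\right) \left(- \frac{40898}{5}\right) = \frac{40898}{5}$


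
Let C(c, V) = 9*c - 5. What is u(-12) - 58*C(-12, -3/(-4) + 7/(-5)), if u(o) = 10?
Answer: 6564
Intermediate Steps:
C(c, V) = -5 + 9*c
u(-12) - 58*C(-12, -3/(-4) + 7/(-5)) = 10 - 58*(-5 + 9*(-12)) = 10 - 58*(-5 - 108) = 10 - 58*(-113) = 10 + 6554 = 6564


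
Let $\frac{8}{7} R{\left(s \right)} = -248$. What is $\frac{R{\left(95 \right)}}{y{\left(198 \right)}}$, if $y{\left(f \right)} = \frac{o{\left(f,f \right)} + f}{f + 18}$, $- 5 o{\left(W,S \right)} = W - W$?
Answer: $- \frac{2604}{11} \approx -236.73$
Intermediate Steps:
$R{\left(s \right)} = -217$ ($R{\left(s \right)} = \frac{7}{8} \left(-248\right) = -217$)
$o{\left(W,S \right)} = 0$ ($o{\left(W,S \right)} = - \frac{W - W}{5} = \left(- \frac{1}{5}\right) 0 = 0$)
$y{\left(f \right)} = \frac{f}{18 + f}$ ($y{\left(f \right)} = \frac{0 + f}{f + 18} = \frac{f}{18 + f}$)
$\frac{R{\left(95 \right)}}{y{\left(198 \right)}} = - \frac{217}{198 \frac{1}{18 + 198}} = - \frac{217}{198 \cdot \frac{1}{216}} = - \frac{217}{\frac{11}{12}} = \left(-217\right) \frac{12}{11} = - \frac{2604}{11}$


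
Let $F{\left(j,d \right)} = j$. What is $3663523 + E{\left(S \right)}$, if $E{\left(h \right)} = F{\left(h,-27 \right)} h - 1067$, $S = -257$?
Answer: $3728505$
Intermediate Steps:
$E{\left(h \right)} = -1067 + h^{2}$ ($E{\left(h \right)} = h h - 1067 = h^{2} - 1067 = -1067 + h^{2}$)
$3663523 + E{\left(S \right)} = 3663523 - \left(1067 - \left(-257\right)^{2}\right) = 3663523 + \left(-1067 + 66049\right) = 3663523 + 64982 = 3728505$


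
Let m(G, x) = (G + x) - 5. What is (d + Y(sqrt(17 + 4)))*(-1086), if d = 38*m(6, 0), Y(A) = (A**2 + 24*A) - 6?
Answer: -57558 - 26064*sqrt(21) ≈ -1.7700e+5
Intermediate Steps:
Y(A) = -6 + A**2 + 24*A
m(G, x) = -5 + G + x
d = 38 (d = 38*(-5 + 6 + 0) = 38*1 = 38)
(d + Y(sqrt(17 + 4)))*(-1086) = (38 + (-6 + (sqrt(17 + 4))**2 + 24*sqrt(17 + 4)))*(-1086) = (38 + (-6 + (sqrt(21))**2 + 24*sqrt(21)))*(-1086) = (38 + (-6 + 21 + 24*sqrt(21)))*(-1086) = (38 + (15 + 24*sqrt(21)))*(-1086) = (53 + 24*sqrt(21))*(-1086) = -57558 - 26064*sqrt(21)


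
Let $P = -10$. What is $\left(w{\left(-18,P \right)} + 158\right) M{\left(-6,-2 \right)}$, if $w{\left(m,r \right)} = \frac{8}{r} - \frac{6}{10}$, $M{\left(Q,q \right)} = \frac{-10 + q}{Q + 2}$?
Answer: $\frac{2349}{5} \approx 469.8$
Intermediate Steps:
$M{\left(Q,q \right)} = \frac{-10 + q}{2 + Q}$
$w{\left(m,r \right)} = - \frac{3}{5} + \frac{8}{r}$ ($w{\left(m,r \right)} = \frac{8}{r} - \frac{3}{5} = - \frac{3}{5} + \frac{8}{r}$)
$\left(w{\left(-18,P \right)} + 158\right) M{\left(-6,-2 \right)} = \left(\left(- \frac{3}{5} + \frac{8}{-10}\right) + 158\right) \frac{-10 - 2}{2 - 6} = \left(\left(- \frac{3}{5} + 8 \left(- \frac{1}{10}\right)\right) + 158\right) \frac{1}{-4} \left(-12\right) = \left(\left(- \frac{3}{5} - \frac{4}{5}\right) + 158\right) \left(\left(- \frac{1}{4}\right) \left(-12\right)\right) = \left(- \frac{7}{5} + 158\right) 3 = \frac{783}{5} \cdot 3 = \frac{2349}{5}$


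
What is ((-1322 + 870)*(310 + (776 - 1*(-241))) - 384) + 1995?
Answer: -598193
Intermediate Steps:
((-1322 + 870)*(310 + (776 - 1*(-241))) - 384) + 1995 = (-452*(310 + (776 + 241)) - 384) + 1995 = (-452*(310 + 1017) - 384) + 1995 = (-452*1327 - 384) + 1995 = (-599804 - 384) + 1995 = -600188 + 1995 = -598193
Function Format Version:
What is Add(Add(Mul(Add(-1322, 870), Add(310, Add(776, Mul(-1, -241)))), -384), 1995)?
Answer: -598193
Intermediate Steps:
Add(Add(Mul(Add(-1322, 870), Add(310, Add(776, Mul(-1, -241)))), -384), 1995) = Add(Add(Mul(-452, Add(310, Add(776, 241))), -384), 1995) = Add(Add(Mul(-452, Add(310, 1017)), -384), 1995) = Add(Add(Mul(-452, 1327), -384), 1995) = Add(Add(-599804, -384), 1995) = Add(-600188, 1995) = -598193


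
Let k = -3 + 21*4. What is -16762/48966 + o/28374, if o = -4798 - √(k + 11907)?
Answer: -59211988/115780107 - 3*√37/4729 ≈ -0.51528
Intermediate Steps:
k = 81 (k = -3 + 84 = 81)
o = -4798 - 18*√37 (o = -4798 - √(81 + 11907) = -4798 - √11988 = -4798 - 18*√37 ≈ -4907.5)
-16762/48966 + o/28374 = -16762/48966 + (-4798 - 18*√37)/28374 = -16762*1/48966 + (-4798 - 18*√37)*(1/28374) = -8381/24483 + (-2399/14187 - 3*√37/4729) = -59211988/115780107 - 3*√37/4729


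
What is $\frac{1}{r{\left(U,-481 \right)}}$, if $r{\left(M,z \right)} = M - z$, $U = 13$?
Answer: $\frac{1}{494} \approx 0.0020243$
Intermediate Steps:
$\frac{1}{r{\left(U,-481 \right)}} = \frac{1}{13 - -481} = \frac{1}{13 + 481} = \frac{1}{494}$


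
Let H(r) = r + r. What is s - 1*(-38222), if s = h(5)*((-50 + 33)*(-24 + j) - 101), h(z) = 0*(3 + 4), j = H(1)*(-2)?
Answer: 38222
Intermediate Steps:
H(r) = 2*r
j = -4 (j = (2*1)*(-2) = 2*(-2) = -4)
h(z) = 0 (h(z) = 0*7 = 0)
s = 0 (s = 0*((-50 + 33)*(-24 - 4) - 101) = 0*(-17*(-28) - 101) = 0*(476 - 101) = 0*375 = 0)
s - 1*(-38222) = 0 - 1*(-38222) = 0 + 38222 = 38222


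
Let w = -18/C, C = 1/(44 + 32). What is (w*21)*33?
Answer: -948024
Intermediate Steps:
C = 1/76 ≈ 0.013158
w = -1368 (w = -18/1/76 = -18*76 = -1368)
(w*21)*33 = -1368*21*33 = -28728*33 = -948024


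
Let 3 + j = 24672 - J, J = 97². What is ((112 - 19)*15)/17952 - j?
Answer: -91315375/5984 ≈ -15260.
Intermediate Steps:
J = 9409
j = 15260 (j = -3 + (24672 - 1*9409) = -3 + (24672 - 9409) = -3 + 15263 = 15260)
((112 - 19)*15)/17952 - j = ((112 - 19)*15)/17952 - 1*15260 = (93*15)*(1/17952) - 15260 = 1395*(1/17952) - 15260 = 465/5984 - 15260 = -91315375/5984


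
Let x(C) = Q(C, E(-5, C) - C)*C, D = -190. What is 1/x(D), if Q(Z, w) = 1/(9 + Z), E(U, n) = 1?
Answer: 181/190 ≈ 0.95263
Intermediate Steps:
x(C) = C/(9 + C)
1/x(D) = 1/(-190/(9 - 190)) = 1/(-190/(-181)) = 1/(-190*(-1/181)) = 1/(190/181) = 181/190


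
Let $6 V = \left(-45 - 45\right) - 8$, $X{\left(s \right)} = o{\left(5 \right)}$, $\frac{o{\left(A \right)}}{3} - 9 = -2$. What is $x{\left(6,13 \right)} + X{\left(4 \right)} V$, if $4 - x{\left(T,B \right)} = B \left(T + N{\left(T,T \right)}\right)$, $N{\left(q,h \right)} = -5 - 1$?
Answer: $-339$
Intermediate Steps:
$o{\left(A \right)} = 21$ ($o{\left(A \right)} = 27 + 3 \left(-2\right) = 27 - 6 = 21$)
$X{\left(s \right)} = 21$
$N{\left(q,h \right)} = -6$ ($N{\left(q,h \right)} = -5 - 1 = -6$)
$x{\left(T,B \right)} = 4 - B \left(-6 + T\right)$ ($x{\left(T,B \right)} = 4 - B \left(T - 6\right) = 4 - B \left(-6 + T\right)$)
$V = - \frac{49}{3}$ ($V = \frac{\left(-45 - 45\right) - 8}{6} = \frac{-90 - 8}{6} = \frac{1}{6} \left(-98\right) = - \frac{49}{3} \approx -16.333$)
$x{\left(6,13 \right)} + X{\left(4 \right)} V = \left(4 + 6 \cdot 13 - 13 \cdot 6\right) + 21 \left(- \frac{49}{3}\right) = \left(4 + 78 - 78\right) - 343 = 4 - 343 = -339$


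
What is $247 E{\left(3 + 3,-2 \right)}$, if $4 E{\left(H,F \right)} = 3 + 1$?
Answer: $247$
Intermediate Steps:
$E{\left(H,F \right)} = 1$ ($E{\left(H,F \right)} = \frac{3 + 1}{4} = \frac{1}{4} \cdot 4 = 1$)
$247 E{\left(3 + 3,-2 \right)} = 247 \cdot 1 = 247$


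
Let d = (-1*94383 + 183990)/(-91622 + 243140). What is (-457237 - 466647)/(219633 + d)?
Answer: -46661685304/11092814167 ≈ -4.2065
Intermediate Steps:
d = 29869/50506 (d = (-94383 + 183990)/151518 = 89607*(1/151518) = 29869/50506 ≈ 0.59140)
(-457237 - 466647)/(219633 + d) = (-457237 - 466647)/(219633 + 29869/50506) = -923884/11092814167/50506 = -923884*50506/11092814167 = -46661685304/11092814167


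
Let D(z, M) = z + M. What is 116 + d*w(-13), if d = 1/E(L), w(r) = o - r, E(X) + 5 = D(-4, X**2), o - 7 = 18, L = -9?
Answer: 4195/36 ≈ 116.53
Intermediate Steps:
D(z, M) = M + z
o = 25 (o = 7 + 18 = 25)
E(X) = -9 + X**2 (E(X) = -5 + (X**2 - 4) = -5 + (-4 + X**2) = -9 + X**2)
w(r) = 25 - r
d = 1/72 (d = 1/(-9 + (-9)**2) = 1/(-9 + 81) = 1/72 ≈ 0.013889)
116 + d*w(-13) = 116 + (25 - 1*(-13))/72 = 116 + (25 + 13)/72 = 116 + (1/72)*38 = 116 + 19/36 = 4195/36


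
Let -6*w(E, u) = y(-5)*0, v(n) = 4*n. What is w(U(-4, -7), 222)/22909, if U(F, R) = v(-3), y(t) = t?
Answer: 0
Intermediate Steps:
U(F, R) = -12 (U(F, R) = 4*(-3) = -12)
w(E, u) = 0 (w(E, u) = -(-5)*0/6 = -1/6*0 = 0)
w(U(-4, -7), 222)/22909 = 0/22909 = 0*(1/22909) = 0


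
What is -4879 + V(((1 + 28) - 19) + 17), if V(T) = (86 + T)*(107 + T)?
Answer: 10263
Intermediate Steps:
-4879 + V(((1 + 28) - 19) + 17) = -4879 + (9202 + (((1 + 28) - 19) + 17)² + 193*(((1 + 28) - 19) + 17)) = -4879 + (9202 + ((29 - 19) + 17)² + 193*((29 - 19) + 17)) = -4879 + (9202 + (10 + 17)² + 193*(10 + 17)) = -4879 + (9202 + 27² + 193*27) = -4879 + (9202 + 729 + 5211) = -4879 + 15142 = 10263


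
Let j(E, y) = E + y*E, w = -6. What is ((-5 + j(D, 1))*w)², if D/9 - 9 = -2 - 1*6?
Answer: 6084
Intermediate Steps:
D = 9 (D = 81 + 9*(-2 - 1*6) = 81 + 9*(-2 - 6) = 81 + 9*(-8) = 81 - 72 = 9)
j(E, y) = E + E*y
((-5 + j(D, 1))*w)² = ((-5 + 9*(1 + 1))*(-6))² = ((-5 + 9*2)*(-6))² = ((-5 + 18)*(-6))² = (13*(-6))² = (-78)² = 6084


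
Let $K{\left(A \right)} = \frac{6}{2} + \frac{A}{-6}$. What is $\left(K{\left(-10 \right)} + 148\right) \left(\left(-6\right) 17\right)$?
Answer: $-15572$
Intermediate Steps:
$K{\left(A \right)} = 3 - \frac{A}{6}$ ($K{\left(A \right)} = 6 \cdot \frac{1}{2} + A \left(- \frac{1}{6}\right) = 3 - \frac{A}{6}$)
$\left(K{\left(-10 \right)} + 148\right) \left(\left(-6\right) 17\right) = \left(\left(3 - - \frac{5}{3}\right) + 148\right) \left(\left(-6\right) 17\right) = \left(\left(3 + \frac{5}{3}\right) + 148\right) \left(-102\right) = \left(\frac{14}{3} + 148\right) \left(-102\right) = \frac{458}{3} \left(-102\right) = -15572$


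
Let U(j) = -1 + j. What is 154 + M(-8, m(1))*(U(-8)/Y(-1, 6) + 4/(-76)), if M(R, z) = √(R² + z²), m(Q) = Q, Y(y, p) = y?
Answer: 154 + 170*√65/19 ≈ 226.14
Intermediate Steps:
154 + M(-8, m(1))*(U(-8)/Y(-1, 6) + 4/(-76)) = 154 + √((-8)² + 1²)*((-1 - 8)/(-1) + 4/(-76)) = 154 + √(64 + 1)*(-9*(-1) + 4*(-1/76)) = 154 + √65*(9 - 1/19) = 154 + √65*(170/19) = 154 + 170*√65/19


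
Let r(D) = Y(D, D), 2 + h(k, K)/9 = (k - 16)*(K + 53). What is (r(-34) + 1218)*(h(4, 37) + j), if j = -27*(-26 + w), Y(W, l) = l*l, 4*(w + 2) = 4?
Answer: -21387366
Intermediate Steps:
w = -1 (w = -2 + (¼)*4 = -2 + 1 = -1)
h(k, K) = -18 + 9*(-16 + k)*(53 + K) (h(k, K) = -18 + 9*((k - 16)*(K + 53)) = -18 + 9*((-16 + k)*(53 + K)) = -18 + 9*(-16 + k)*(53 + K))
Y(W, l) = l²
r(D) = D²
j = 729 (j = -27*(-26 - 1) = -27*(-27) = 729)
(r(-34) + 1218)*(h(4, 37) + j) = ((-34)² + 1218)*((-7650 - 144*37 + 477*4 + 9*37*4) + 729) = (1156 + 1218)*((-7650 - 5328 + 1908 + 1332) + 729) = 2374*(-9738 + 729) = 2374*(-9009) = -21387366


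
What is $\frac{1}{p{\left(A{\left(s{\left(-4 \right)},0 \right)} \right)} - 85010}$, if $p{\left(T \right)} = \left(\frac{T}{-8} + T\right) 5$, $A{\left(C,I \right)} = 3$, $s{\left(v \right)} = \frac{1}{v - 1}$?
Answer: $- \frac{8}{679975} \approx -1.1765 \cdot 10^{-5}$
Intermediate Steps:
$s{\left(v \right)} = \frac{1}{-1 + v}$
$p{\left(T \right)} = \frac{35 T}{8}$ ($p{\left(T \right)} = \left(T \left(- \frac{1}{8}\right) + T\right) 5 = \left(- \frac{T}{8} + T\right) 5 = \frac{7 T}{8} \cdot 5 = \frac{35 T}{8}$)
$\frac{1}{p{\left(A{\left(s{\left(-4 \right)},0 \right)} \right)} - 85010} = \frac{1}{\frac{35}{8} \cdot 3 - 85010} = \frac{1}{\frac{105}{8} - 85010} = \frac{1}{- \frac{679975}{8}} = - \frac{8}{679975}$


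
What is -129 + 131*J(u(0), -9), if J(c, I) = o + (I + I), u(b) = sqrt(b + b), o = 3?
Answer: -2094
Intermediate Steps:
u(b) = sqrt(2)*sqrt(b) (u(b) = sqrt(2*b) = sqrt(2)*sqrt(b))
J(c, I) = 3 + 2*I (J(c, I) = 3 + (I + I) = 3 + 2*I)
-129 + 131*J(u(0), -9) = -129 + 131*(3 + 2*(-9)) = -129 + 131*(3 - 18) = -129 + 131*(-15) = -129 - 1965 = -2094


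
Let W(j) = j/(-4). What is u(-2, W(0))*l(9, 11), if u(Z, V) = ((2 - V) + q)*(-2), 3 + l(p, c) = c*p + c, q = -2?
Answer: 0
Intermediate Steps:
W(j) = -j/4 (W(j) = j*(-1/4) = -j/4)
l(p, c) = -3 + c + c*p (l(p, c) = -3 + (c*p + c) = -3 + (c + c*p) = -3 + c + c*p)
u(Z, V) = 2*V (u(Z, V) = ((2 - V) - 2)*(-2) = -V*(-2) = 2*V)
u(-2, W(0))*l(9, 11) = (2*(-1/4*0))*(-3 + 11 + 11*9) = (2*0)*(-3 + 11 + 99) = 0*107 = 0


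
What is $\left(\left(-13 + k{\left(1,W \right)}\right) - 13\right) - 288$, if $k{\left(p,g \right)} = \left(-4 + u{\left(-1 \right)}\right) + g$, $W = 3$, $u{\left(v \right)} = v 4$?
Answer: $-319$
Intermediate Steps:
$u{\left(v \right)} = 4 v$
$k{\left(p,g \right)} = -8 + g$ ($k{\left(p,g \right)} = \left(-4 + 4 \left(-1\right)\right) + g = \left(-4 - 4\right) + g = -8 + g$)
$\left(\left(-13 + k{\left(1,W \right)}\right) - 13\right) - 288 = \left(\left(-13 + \left(-8 + 3\right)\right) - 13\right) - 288 = \left(\left(-13 - 5\right) - 13\right) - 288 = \left(-18 - 13\right) - 288 = -31 - 288 = -319$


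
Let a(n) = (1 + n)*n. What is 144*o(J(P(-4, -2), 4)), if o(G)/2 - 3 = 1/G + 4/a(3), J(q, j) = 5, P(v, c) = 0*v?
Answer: 5088/5 ≈ 1017.6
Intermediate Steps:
P(v, c) = 0
a(n) = n*(1 + n)
o(G) = 20/3 + 2/G (o(G) = 6 + 2*(1/G + 4/((3*(1 + 3)))) = 6 + 2*(1/G + 4/((3*4))) = 6 + 2*(1/G + 4/12) = 6 + 2*(1/G + 4*(1/12)) = 6 + 2*(1/G + ⅓) = 6 + 2*(⅓ + 1/G) = 6 + (⅔ + 2/G) = 20/3 + 2/G)
144*o(J(P(-4, -2), 4)) = 144*(20/3 + 2/5) = 144*(20/3 + 2*(⅕)) = 144*(20/3 + ⅖) = 144*(106/15) = 5088/5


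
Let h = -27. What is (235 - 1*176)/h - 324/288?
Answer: -715/216 ≈ -3.3102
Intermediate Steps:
(235 - 1*176)/h - 324/288 = (235 - 1*176)/(-27) - 324/288 = (235 - 176)*(-1/27) - 324*1/288 = 59*(-1/27) - 9/8 = -59/27 - 9/8 = -715/216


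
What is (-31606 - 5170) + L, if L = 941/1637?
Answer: -60201371/1637 ≈ -36775.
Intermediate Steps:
L = 941/1637 (L = 941*(1/1637) = 941/1637 ≈ 0.57483)
(-31606 - 5170) + L = (-31606 - 5170) + 941/1637 = -36776 + 941/1637 = -60201371/1637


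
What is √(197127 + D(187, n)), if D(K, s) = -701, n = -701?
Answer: √196426 ≈ 443.20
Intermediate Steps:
√(197127 + D(187, n)) = √(197127 - 701) = √196426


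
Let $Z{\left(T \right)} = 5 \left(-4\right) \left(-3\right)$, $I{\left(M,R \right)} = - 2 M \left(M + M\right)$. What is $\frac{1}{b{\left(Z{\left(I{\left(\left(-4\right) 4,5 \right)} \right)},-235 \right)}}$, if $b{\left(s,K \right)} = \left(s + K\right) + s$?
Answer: $- \frac{1}{115} \approx -0.0086956$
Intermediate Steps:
$I{\left(M,R \right)} = - 4 M^{2}$ ($I{\left(M,R \right)} = - 2 M 2 M = - 2 \cdot 2 M^{2} = - 4 M^{2}$)
$Z{\left(T \right)} = 60$ ($Z{\left(T \right)} = \left(-20\right) \left(-3\right) = 60$)
$b{\left(s,K \right)} = K + 2 s$ ($b{\left(s,K \right)} = \left(K + s\right) + s = K + 2 s$)
$\frac{1}{b{\left(Z{\left(I{\left(\left(-4\right) 4,5 \right)} \right)},-235 \right)}} = \frac{1}{-235 + 2 \cdot 60} = \frac{1}{-235 + 120} = \frac{1}{-115} = - \frac{1}{115}$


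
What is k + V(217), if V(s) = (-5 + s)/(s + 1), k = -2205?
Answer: -240239/109 ≈ -2204.0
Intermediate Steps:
V(s) = (-5 + s)/(1 + s)
k + V(217) = -2205 + (-5 + 217)/(1 + 217) = -2205 + 212/218 = -2205 + (1/218)*212 = -2205 + 106/109 = -240239/109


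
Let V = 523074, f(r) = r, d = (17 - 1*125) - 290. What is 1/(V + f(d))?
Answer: 1/522676 ≈ 1.9132e-6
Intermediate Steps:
d = -398 (d = (17 - 125) - 290 = -108 - 290 = -398)
1/(V + f(d)) = 1/(523074 - 398) = 1/522676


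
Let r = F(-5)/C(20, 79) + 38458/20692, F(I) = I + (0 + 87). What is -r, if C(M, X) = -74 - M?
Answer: -68511/69466 ≈ -0.98625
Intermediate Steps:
F(I) = 87 + I (F(I) = I + 87 = 87 + I)
r = 68511/69466 (r = (87 - 5)/(-74 - 1*20) + 38458/20692 = 82/(-74 - 20) + 38458*(1/20692) = 82/(-94) + 2747/1478 = 82*(-1/94) + 2747/1478 = -41/47 + 2747/1478 = 68511/69466 ≈ 0.98625)
-r = -1*68511/69466 = -68511/69466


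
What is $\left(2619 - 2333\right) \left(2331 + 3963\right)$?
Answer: $1800084$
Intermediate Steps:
$\left(2619 - 2333\right) \left(2331 + 3963\right) = 286 \cdot 6294 = 1800084$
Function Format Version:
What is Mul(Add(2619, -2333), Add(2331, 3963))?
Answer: 1800084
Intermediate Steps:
Mul(Add(2619, -2333), Add(2331, 3963)) = Mul(286, 6294) = 1800084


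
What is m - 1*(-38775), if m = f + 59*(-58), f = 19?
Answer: 35372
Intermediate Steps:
m = -3403 (m = 19 + 59*(-58) = 19 - 3422 = -3403)
m - 1*(-38775) = -3403 - 1*(-38775) = -3403 + 38775 = 35372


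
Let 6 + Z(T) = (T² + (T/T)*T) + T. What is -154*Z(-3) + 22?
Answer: 484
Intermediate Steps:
Z(T) = -6 + T² + 2*T (Z(T) = -6 + ((T² + (T/T)*T) + T) = -6 + ((T² + 1*T) + T) = -6 + ((T² + T) + T) = -6 + ((T + T²) + T) = -6 + (T² + 2*T) = -6 + T² + 2*T)
-154*Z(-3) + 22 = -154*(-6 + (-3)² + 2*(-3)) + 22 = -154*(-6 + 9 - 6) + 22 = -154*(-3) + 22 = 462 + 22 = 484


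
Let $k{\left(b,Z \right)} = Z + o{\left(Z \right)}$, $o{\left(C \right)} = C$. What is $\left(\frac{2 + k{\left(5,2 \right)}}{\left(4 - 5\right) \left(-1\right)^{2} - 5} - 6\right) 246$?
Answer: $-1722$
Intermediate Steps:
$k{\left(b,Z \right)} = 2 Z$ ($k{\left(b,Z \right)} = Z + Z = 2 Z$)
$\left(\frac{2 + k{\left(5,2 \right)}}{\left(4 - 5\right) \left(-1\right)^{2} - 5} - 6\right) 246 = \left(\frac{2 + 2 \cdot 2}{\left(4 - 5\right) \left(-1\right)^{2} - 5} - 6\right) 246 = \left(\frac{2 + 4}{\left(-1\right) 1 - 5} - 6\right) 246 = \left(\frac{6}{-1 - 5} - 6\right) 246 = \left(\frac{6}{-6} - 6\right) 246 = \left(6 \left(- \frac{1}{6}\right) - 6\right) 246 = \left(-1 - 6\right) 246 = \left(-7\right) 246 = -1722$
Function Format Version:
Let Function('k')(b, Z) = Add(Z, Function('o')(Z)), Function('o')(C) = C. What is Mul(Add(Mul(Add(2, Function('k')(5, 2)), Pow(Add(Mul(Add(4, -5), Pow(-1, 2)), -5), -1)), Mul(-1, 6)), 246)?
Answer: -1722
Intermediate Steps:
Function('k')(b, Z) = Mul(2, Z) (Function('k')(b, Z) = Add(Z, Z) = Mul(2, Z))
Mul(Add(Mul(Add(2, Function('k')(5, 2)), Pow(Add(Mul(Add(4, -5), Pow(-1, 2)), -5), -1)), Mul(-1, 6)), 246) = Mul(Add(Mul(Add(2, Mul(2, 2)), Pow(Add(Mul(Add(4, -5), Pow(-1, 2)), -5), -1)), Mul(-1, 6)), 246) = Mul(Add(Mul(Add(2, 4), Pow(Add(Mul(-1, 1), -5), -1)), -6), 246) = Mul(Add(Mul(6, Pow(Add(-1, -5), -1)), -6), 246) = Mul(Add(Mul(6, Pow(-6, -1)), -6), 246) = Mul(Add(Mul(6, Rational(-1, 6)), -6), 246) = Mul(Add(-1, -6), 246) = Mul(-7, 246) = -1722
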